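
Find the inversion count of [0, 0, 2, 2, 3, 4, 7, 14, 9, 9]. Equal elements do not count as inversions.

2

Element-by-element contributions:
0: 0
0: 0
2: 0
2: 0
3: 0
4: 0
7: 0
14: 2
9: 0
9: 0
Sum: 0 + 0 + 0 + 0 + 0 + 0 + 0 + 2 + 0 + 0 = 2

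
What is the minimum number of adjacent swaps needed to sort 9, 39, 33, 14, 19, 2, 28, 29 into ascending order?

Swaps: 14

Each adjacent swap fixes exactly one inversion, so the minimum swap count equals the number of inversions.
Count inversions — for each element, later elements that are smaller:
9: 2 → 1
39: 33, 14, 19, 2, 28, 29 → 6
33: 14, 19, 2, 28, 29 → 5
14: 2 → 1
19: 2 → 1
2: none → 0
28: none → 0
29: none → 0
Total inversions: 1 + 6 + 5 + 1 + 1 + 0 + 0 + 0 = 14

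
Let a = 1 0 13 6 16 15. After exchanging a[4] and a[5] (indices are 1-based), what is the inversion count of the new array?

4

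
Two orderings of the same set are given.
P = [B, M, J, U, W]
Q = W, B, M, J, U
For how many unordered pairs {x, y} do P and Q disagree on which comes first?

Assign each item its position (1..5) in the first ordering, then rewrite the second ordering as that position sequence:
positions: B→1, M→2, J→3, U→4, W→5
second ordering as positions: [5, 1, 2, 3, 4]
Discordant pairs = inversions in this position sequence.
5: 1, 2, 3, 4 → 4
1: 0
2: 0
3: 0
4: 0
Total: 4 + 0 + 0 + 0 + 0 = 4

4 disagreeing pairs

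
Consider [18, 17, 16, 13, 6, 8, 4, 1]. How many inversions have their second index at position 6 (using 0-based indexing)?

The element at index 6 is 4.
Elements before it: 18, 17, 16, 13, 6, 8
Those larger than 4: 18, 17, 16, 13, 6, 8

6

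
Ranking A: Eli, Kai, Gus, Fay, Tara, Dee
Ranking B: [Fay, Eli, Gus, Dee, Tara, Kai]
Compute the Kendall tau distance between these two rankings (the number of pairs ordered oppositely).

Assign each item its position (1..6) in the first ordering, then rewrite the second ordering as that position sequence:
positions: Eli→1, Kai→2, Gus→3, Fay→4, Tara→5, Dee→6
second ordering as positions: [4, 1, 3, 6, 5, 2]
Discordant pairs = inversions in this position sequence.
4: 1, 3, 2 → 3
1: 0
3: 2 → 1
6: 5, 2 → 2
5: 2 → 1
2: 0
Total: 3 + 0 + 1 + 2 + 1 + 0 = 7

There are 7 discordant pairs.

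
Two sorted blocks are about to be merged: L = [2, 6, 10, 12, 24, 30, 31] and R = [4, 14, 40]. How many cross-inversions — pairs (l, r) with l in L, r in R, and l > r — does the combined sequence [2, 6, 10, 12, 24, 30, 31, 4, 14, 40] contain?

9

For each element r of the right run, count left-run elements greater than r:
r = 4: 6, 10, 12, 24, 30, 31 → 6
r = 14: 24, 30, 31 → 3
r = 40: none → 0
Cross-inversions: 6 + 3 + 0 = 9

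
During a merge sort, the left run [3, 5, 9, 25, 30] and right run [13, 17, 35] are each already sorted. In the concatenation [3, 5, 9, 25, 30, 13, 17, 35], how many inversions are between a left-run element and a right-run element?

For each element r of the right run, count left-run elements greater than r:
r = 13: 25, 30 → 2
r = 17: 25, 30 → 2
r = 35: none → 0
Cross-inversions: 2 + 2 + 0 = 4

4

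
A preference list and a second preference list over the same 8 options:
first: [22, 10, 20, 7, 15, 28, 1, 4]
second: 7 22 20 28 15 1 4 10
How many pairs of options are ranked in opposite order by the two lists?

Assign each item its position (1..8) in the first ordering, then rewrite the second ordering as that position sequence:
positions: 22→1, 10→2, 20→3, 7→4, 15→5, 28→6, 1→7, 4→8
second ordering as positions: [4, 1, 3, 6, 5, 7, 8, 2]
Discordant pairs = inversions in this position sequence.
4: 1, 3, 2 → 3
1: 0
3: 2 → 1
6: 5, 2 → 2
5: 2 → 1
7: 2 → 1
8: 2 → 1
2: 0
Total: 3 + 0 + 1 + 2 + 1 + 1 + 1 + 0 = 9

9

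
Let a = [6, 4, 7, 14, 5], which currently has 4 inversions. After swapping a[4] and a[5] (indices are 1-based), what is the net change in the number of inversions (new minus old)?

-1

Positions 4 and 5 hold 14 and 5; after swapping, the array is [6, 4, 7, 5, 14].
Count, for each position, how many later elements it exceeds:
6 → 4, 5 → 2
4 → none → 0
7 → 5 → 1
5 → none → 0
14 → none → 0
Sum: 2 + 0 + 1 + 0 + 0 = 3
Change: 3 − 4 = -1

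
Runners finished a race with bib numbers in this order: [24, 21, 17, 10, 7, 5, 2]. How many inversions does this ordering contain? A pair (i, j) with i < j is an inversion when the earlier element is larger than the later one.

Count, for each position, how many later elements it exceeds:
24 → 21, 17, 10, 7, 5, 2 → 6
21 → 17, 10, 7, 5, 2 → 5
17 → 10, 7, 5, 2 → 4
10 → 7, 5, 2 → 3
7 → 5, 2 → 2
5 → 2 → 1
2 → none → 0
Sum: 6 + 5 + 4 + 3 + 2 + 1 + 0 = 21

There are 21 inversions.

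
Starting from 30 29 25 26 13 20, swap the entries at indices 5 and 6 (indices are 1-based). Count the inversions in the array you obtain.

14 inversions

Positions 5 and 6 hold 13 and 20; after swapping, the array is [30, 29, 25, 26, 20, 13].
Sweep left to right; for each value list the smaller values that follow it:
30: 5
29: 4
25: 2
26: 2
20: 1
13: 0
Sum: 5 + 4 + 2 + 2 + 1 + 0 = 14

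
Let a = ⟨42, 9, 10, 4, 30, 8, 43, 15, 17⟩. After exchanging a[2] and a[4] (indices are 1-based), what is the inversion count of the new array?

15 inversions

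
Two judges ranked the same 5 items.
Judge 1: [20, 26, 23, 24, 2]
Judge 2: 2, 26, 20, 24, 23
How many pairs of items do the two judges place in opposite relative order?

6 discordant pairs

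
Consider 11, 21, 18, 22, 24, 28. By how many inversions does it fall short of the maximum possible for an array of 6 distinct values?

14

Maximum inversions for 6 distinct elements is C(6, 2) = 6·5/2 = 15.
Current inversions — for each element, count later smaller elements:
11: 0
21: 1
18: 0
22: 0
24: 0
28: 0
Current total: 0 + 1 + 0 + 0 + 0 + 0 = 1
Shortfall: 15 − 1 = 14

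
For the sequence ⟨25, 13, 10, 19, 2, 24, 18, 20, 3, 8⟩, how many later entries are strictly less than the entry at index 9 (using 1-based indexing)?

The element at index 9 is 3.
Elements after it: 8
None of them are smaller than 3.

0 such elements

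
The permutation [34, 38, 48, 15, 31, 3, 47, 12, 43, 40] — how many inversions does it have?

For each element, count later entries that are smaller:
34 → 15, 31, 3, 12 → 4
38 → 15, 31, 3, 12 → 4
48 → 15, 31, 3, 47, 12, 43, 40 → 7
15 → 3, 12 → 2
31 → 3, 12 → 2
3 → none → 0
47 → 12, 43, 40 → 3
12 → none → 0
43 → 40 → 1
40 → none → 0
Sum: 4 + 4 + 7 + 2 + 2 + 0 + 3 + 0 + 1 + 0 = 23

23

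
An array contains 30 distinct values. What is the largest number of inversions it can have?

435 inversions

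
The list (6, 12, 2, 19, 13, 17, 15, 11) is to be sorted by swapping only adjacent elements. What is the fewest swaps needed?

11

Each adjacent swap fixes exactly one inversion, so the minimum swap count equals the number of inversions.
Count inversions — for each element, later elements that are smaller:
6: 2 → 1
12: 2, 11 → 2
2: none → 0
19: 13, 17, 15, 11 → 4
13: 11 → 1
17: 15, 11 → 2
15: 11 → 1
11: none → 0
Total inversions: 1 + 2 + 0 + 4 + 1 + 2 + 1 + 0 = 11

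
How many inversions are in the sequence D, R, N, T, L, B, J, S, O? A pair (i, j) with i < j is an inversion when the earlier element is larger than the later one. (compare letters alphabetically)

17 inversions

For each element, count later entries that are smaller:
D: 1
R: 5
N: 3
T: 5
L: 2
B: 0
J: 0
S: 1
O: 0
Sum: 1 + 5 + 3 + 5 + 2 + 0 + 0 + 1 + 0 = 17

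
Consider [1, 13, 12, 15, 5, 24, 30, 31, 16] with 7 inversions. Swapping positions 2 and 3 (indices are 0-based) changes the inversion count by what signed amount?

Positions 2 and 3 hold 12 and 15; after swapping, the array is [1, 13, 15, 12, 5, 24, 30, 31, 16].
Element-by-element contributions:
1: 0
13: 2
15: 2
12: 1
5: 0
24: 1
30: 1
31: 1
16: 0
Sum: 0 + 2 + 2 + 1 + 0 + 1 + 1 + 1 + 0 = 8
Change: 8 − 7 = +1

+1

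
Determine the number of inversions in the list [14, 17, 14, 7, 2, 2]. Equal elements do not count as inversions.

Listing every pair i<j with a[i]>a[j] (using 0-based positions):
(0,3): 14 > 7
(0,4): 14 > 2
(0,5): 14 > 2
(1,2): 17 > 14
(1,3): 17 > 7
(1,4): 17 > 2
(1,5): 17 > 2
(2,3): 14 > 7
(2,4): 14 > 2
(2,5): 14 > 2
(3,4): 7 > 2
(3,5): 7 > 2
That's 12 pairs.

12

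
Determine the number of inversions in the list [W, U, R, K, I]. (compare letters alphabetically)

Count, for each position, how many later elements it exceeds:
W → U, R, K, I → 4
U → R, K, I → 3
R → K, I → 2
K → I → 1
I → none → 0
Sum: 4 + 3 + 2 + 1 + 0 = 10

10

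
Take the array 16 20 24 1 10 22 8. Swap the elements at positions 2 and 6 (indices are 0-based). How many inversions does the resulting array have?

Positions 2 and 6 hold 24 and 8; after swapping, the array is [16, 20, 8, 1, 10, 22, 24].
Count, for each position, how many later elements it exceeds:
16: 3
20: 3
8: 1
1: 0
10: 0
22: 0
24: 0
Sum: 3 + 3 + 1 + 0 + 0 + 0 + 0 = 7

Inversions: 7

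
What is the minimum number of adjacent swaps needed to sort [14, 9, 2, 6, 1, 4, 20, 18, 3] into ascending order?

19 adjacent swaps

Each adjacent swap fixes exactly one inversion, so the minimum swap count equals the number of inversions.
Count inversions — for each element, later elements that are smaller:
14: 9, 2, 6, 1, 4, 3 → 6
9: 2, 6, 1, 4, 3 → 5
2: 1 → 1
6: 1, 4, 3 → 3
1: none → 0
4: 3 → 1
20: 18, 3 → 2
18: 3 → 1
3: none → 0
Total inversions: 6 + 5 + 1 + 3 + 0 + 1 + 2 + 1 + 0 = 19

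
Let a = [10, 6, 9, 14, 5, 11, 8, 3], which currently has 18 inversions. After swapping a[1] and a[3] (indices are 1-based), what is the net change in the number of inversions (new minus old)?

Positions 1 and 3 hold 10 and 9; after swapping, the array is [9, 6, 10, 14, 5, 11, 8, 3].
Count, for each position, how many later elements it exceeds:
9: 4
6: 2
10: 3
14: 4
5: 1
11: 2
8: 1
3: 0
Sum: 4 + 2 + 3 + 4 + 1 + 2 + 1 + 0 = 17
Change: 17 − 18 = -1

-1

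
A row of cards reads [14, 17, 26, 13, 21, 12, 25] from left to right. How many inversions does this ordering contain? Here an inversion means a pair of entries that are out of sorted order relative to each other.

There are 10 out-of-order pairs.

Out-of-order index pairs (1-indexed):
(1,4): 14 > 13
(1,6): 14 > 12
(2,4): 17 > 13
(2,6): 17 > 12
(3,4): 26 > 13
(3,5): 26 > 21
(3,6): 26 > 12
(3,7): 26 > 25
(4,6): 13 > 12
(5,6): 21 > 12
That's 10 pairs.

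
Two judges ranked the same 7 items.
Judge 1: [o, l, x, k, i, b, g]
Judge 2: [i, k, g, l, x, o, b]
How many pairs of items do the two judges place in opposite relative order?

Assign each item its position (1..7) in the first ordering, then rewrite the second ordering as that position sequence:
positions: o→1, l→2, x→3, k→4, i→5, b→6, g→7
second ordering as positions: [5, 4, 7, 2, 3, 1, 6]
Discordant pairs = inversions in this position sequence.
5: 4, 2, 3, 1 → 4
4: 2, 3, 1 → 3
7: 2, 3, 1, 6 → 4
2: 1 → 1
3: 1 → 1
1: 0
6: 0
Total: 4 + 3 + 4 + 1 + 1 + 0 + 0 = 13

13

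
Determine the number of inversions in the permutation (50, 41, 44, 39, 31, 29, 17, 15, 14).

Count, for each position, how many later elements it exceeds:
50: 8
41: 6
44: 6
39: 5
31: 4
29: 3
17: 2
15: 1
14: 0
Sum: 8 + 6 + 6 + 5 + 4 + 3 + 2 + 1 + 0 = 35

35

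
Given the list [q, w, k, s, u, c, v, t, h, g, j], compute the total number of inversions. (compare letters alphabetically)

35

For each element, count later entries that are smaller:
q → k, c, h, g, j → 5
w → k, s, u, c, v, t, h, g, j → 9
k → c, h, g, j → 4
s → c, h, g, j → 4
u → c, t, h, g, j → 5
c → none → 0
v → t, h, g, j → 4
t → h, g, j → 3
h → g → 1
g → none → 0
j → none → 0
Sum: 5 + 9 + 4 + 4 + 5 + 0 + 4 + 3 + 1 + 0 + 0 = 35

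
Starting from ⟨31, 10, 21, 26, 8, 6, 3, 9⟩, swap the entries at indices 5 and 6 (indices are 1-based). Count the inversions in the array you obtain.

21 inversions

Positions 5 and 6 hold 8 and 6; after swapping, the array is [31, 10, 21, 26, 6, 8, 3, 9].
Element-by-element contributions:
31: 7
10: 4
21: 4
26: 4
6: 1
8: 1
3: 0
9: 0
Sum: 7 + 4 + 4 + 4 + 1 + 1 + 0 + 0 = 21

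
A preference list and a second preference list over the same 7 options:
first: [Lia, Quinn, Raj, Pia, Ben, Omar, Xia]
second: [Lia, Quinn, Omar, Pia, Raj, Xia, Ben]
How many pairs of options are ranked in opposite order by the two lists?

5 pairs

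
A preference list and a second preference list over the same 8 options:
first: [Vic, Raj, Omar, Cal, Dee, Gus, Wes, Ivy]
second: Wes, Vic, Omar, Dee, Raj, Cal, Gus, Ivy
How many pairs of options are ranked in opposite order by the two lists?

Pairs: 9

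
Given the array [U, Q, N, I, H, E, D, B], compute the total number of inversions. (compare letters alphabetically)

For each element, count later entries that are smaller:
U: 7
Q: 6
N: 5
I: 4
H: 3
E: 2
D: 1
B: 0
Sum: 7 + 6 + 5 + 4 + 3 + 2 + 1 + 0 = 28

28 inversions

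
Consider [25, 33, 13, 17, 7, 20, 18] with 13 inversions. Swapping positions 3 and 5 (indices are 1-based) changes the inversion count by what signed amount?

-1

Positions 3 and 5 hold 13 and 7; after swapping, the array is [25, 33, 7, 17, 13, 20, 18].
For each element, count later entries that are smaller:
25: 5
33: 5
7: 0
17: 1
13: 0
20: 1
18: 0
Sum: 5 + 5 + 0 + 1 + 0 + 1 + 0 = 12
Change: 12 − 13 = -1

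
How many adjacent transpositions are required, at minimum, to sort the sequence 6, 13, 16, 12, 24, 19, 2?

9

The minimum number of adjacent swaps to sort an array equals its inversion count, since every such swap removes exactly one inversion.
Count inversions — for each element, later elements that are smaller:
6: 2 → 1
13: 12, 2 → 2
16: 12, 2 → 2
12: 2 → 1
24: 19, 2 → 2
19: 2 → 1
2: none → 0
Total inversions: 1 + 2 + 2 + 1 + 2 + 1 + 0 = 9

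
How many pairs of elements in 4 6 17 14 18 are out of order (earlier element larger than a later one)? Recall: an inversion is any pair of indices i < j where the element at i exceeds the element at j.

Inversion pairs (indices are 0-based):
(2,3): 17 > 14
That's 1 pair.

1 out-of-order pair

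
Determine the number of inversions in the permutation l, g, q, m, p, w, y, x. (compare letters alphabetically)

For each element, count later entries that are smaller:
l: 1
g: 0
q: 2
m: 0
p: 0
w: 0
y: 1
x: 0
Sum: 1 + 0 + 2 + 0 + 0 + 0 + 1 + 0 = 4

4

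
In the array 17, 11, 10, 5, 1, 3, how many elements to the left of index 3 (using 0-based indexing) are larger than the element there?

The element at index 3 is 5.
Elements before it: 17, 11, 10
Those larger than 5: 17, 11, 10

3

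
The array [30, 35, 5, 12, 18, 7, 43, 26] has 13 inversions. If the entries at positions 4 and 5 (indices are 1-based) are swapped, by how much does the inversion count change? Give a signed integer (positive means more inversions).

+1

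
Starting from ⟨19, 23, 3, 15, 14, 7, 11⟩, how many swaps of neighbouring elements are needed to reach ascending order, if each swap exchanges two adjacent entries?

Adjacent swaps: 15

The minimum number of adjacent swaps to sort an array equals its inversion count, since every such swap removes exactly one inversion.
Count inversions — for each element, later elements that are smaller:
19: 3, 15, 14, 7, 11 → 5
23: 3, 15, 14, 7, 11 → 5
3: none → 0
15: 14, 7, 11 → 3
14: 7, 11 → 2
7: none → 0
11: none → 0
Total inversions: 5 + 5 + 0 + 3 + 2 + 0 + 0 = 15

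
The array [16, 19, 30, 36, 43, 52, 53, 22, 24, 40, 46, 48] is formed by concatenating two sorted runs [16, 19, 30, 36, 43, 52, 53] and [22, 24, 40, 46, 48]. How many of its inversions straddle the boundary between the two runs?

Count, for every r in R, how many entries of L exceed r:
r = 22: 30, 36, 43, 52, 53 → 5
r = 24: 30, 36, 43, 52, 53 → 5
r = 40: 43, 52, 53 → 3
r = 46: 52, 53 → 2
r = 48: 52, 53 → 2
Cross-inversions: 5 + 5 + 3 + 2 + 2 = 17

17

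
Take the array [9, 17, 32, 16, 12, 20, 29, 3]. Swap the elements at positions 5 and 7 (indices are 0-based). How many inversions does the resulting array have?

Positions 5 and 7 hold 20 and 3; after swapping, the array is [9, 17, 32, 16, 12, 3, 29, 20].
For each element, count later entries that are smaller:
9 → 3 → 1
17 → 16, 12, 3 → 3
32 → 16, 12, 3, 29, 20 → 5
16 → 12, 3 → 2
12 → 3 → 1
3 → none → 0
29 → 20 → 1
20 → none → 0
Sum: 1 + 3 + 5 + 2 + 1 + 0 + 1 + 0 = 13

Inversions: 13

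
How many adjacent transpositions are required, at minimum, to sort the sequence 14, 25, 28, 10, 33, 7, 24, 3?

Adjacent swaps: 18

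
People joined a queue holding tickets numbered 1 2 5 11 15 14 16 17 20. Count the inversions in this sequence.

1 out-of-order pair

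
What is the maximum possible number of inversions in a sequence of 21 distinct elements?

210

A reversed (strictly descending) arrangement makes every pair an inversion, giving C(21, 2) inversions.
C(21, 2) = 21·20/2 = 210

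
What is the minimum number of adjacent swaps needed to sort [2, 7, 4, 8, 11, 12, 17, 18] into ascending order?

Minimum adjacent swaps = number of inversions (each swap of adjacent out-of-order elements removes one inversion and no swap can remove more).
Count inversions — for each element, later elements that are smaller:
2: none → 0
7: 4 → 1
4: none → 0
8: none → 0
11: none → 0
12: none → 0
17: none → 0
18: none → 0
Total inversions: 0 + 1 + 0 + 0 + 0 + 0 + 0 + 0 = 1

1 adjacent swap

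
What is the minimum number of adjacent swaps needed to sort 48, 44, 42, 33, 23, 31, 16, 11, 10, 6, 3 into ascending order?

54

Each adjacent swap fixes exactly one inversion, so the minimum swap count equals the number of inversions.
Count inversions — for each element, later elements that are smaller:
48: 44, 42, 33, 23, 31, 16, 11, 10, 6, 3 → 10
44: 42, 33, 23, 31, 16, 11, 10, 6, 3 → 9
42: 33, 23, 31, 16, 11, 10, 6, 3 → 8
33: 23, 31, 16, 11, 10, 6, 3 → 7
23: 16, 11, 10, 6, 3 → 5
31: 16, 11, 10, 6, 3 → 5
16: 11, 10, 6, 3 → 4
11: 10, 6, 3 → 3
10: 6, 3 → 2
6: 3 → 1
3: none → 0
Total inversions: 10 + 9 + 8 + 7 + 5 + 5 + 4 + 3 + 2 + 1 + 0 = 54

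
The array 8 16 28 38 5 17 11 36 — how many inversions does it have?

Count, for each position, how many later elements it exceeds:
8 → 5 → 1
16 → 5, 11 → 2
28 → 5, 17, 11 → 3
38 → 5, 17, 11, 36 → 4
5 → none → 0
17 → 11 → 1
11 → none → 0
36 → none → 0
Sum: 1 + 2 + 3 + 4 + 0 + 1 + 0 + 0 = 11

11 inversions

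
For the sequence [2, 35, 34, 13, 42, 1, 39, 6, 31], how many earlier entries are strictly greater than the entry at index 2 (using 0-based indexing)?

The element at index 2 is 34.
Elements before it: 2, 35
Those larger than 34: 35

1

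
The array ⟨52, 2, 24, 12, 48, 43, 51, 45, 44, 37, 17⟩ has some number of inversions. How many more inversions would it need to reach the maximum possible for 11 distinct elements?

Maximum inversions for 11 distinct elements is C(11, 2) = 11·10/2 = 55.
Current inversions — for each element, count later smaller elements:
52: 10
2: 0
24: 2
12: 0
48: 5
43: 2
51: 4
45: 3
44: 2
37: 1
17: 0
Current total: 10 + 0 + 2 + 0 + 5 + 2 + 4 + 3 + 2 + 1 + 0 = 29
Shortfall: 55 − 29 = 26

26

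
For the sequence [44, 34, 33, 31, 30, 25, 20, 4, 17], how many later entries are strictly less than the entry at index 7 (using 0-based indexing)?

The element at index 7 is 4.
Elements after it: 17
None of them are smaller than 4.

0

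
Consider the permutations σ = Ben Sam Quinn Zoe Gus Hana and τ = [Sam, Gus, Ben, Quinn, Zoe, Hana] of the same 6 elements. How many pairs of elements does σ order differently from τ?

4

Assign each item its position (1..6) in the first ordering, then rewrite the second ordering as that position sequence:
positions: Ben→1, Sam→2, Quinn→3, Zoe→4, Gus→5, Hana→6
second ordering as positions: [2, 5, 1, 3, 4, 6]
Discordant pairs = inversions in this position sequence.
2: 1 → 1
5: 1, 3, 4 → 3
1: 0
3: 0
4: 0
6: 0
Total: 1 + 3 + 0 + 0 + 0 + 0 = 4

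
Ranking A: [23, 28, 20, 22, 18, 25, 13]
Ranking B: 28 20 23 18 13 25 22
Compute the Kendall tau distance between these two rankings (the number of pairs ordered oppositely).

6 discordant pairs

Assign each item its position (1..7) in the first ordering, then rewrite the second ordering as that position sequence:
positions: 23→1, 28→2, 20→3, 22→4, 18→5, 25→6, 13→7
second ordering as positions: [2, 3, 1, 5, 7, 6, 4]
Discordant pairs = inversions in this position sequence.
2: 1 → 1
3: 1 → 1
1: 0
5: 4 → 1
7: 6, 4 → 2
6: 4 → 1
4: 0
Total: 1 + 1 + 0 + 1 + 2 + 1 + 0 = 6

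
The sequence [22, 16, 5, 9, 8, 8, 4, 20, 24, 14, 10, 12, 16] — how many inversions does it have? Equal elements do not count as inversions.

35 out-of-order pairs

Element-by-element contributions:
22: 11
16: 8
5: 1
9: 3
8: 1
8: 1
4: 0
20: 4
24: 4
14: 2
10: 0
12: 0
16: 0
Sum: 11 + 8 + 1 + 3 + 1 + 1 + 0 + 4 + 4 + 2 + 0 + 0 + 0 = 35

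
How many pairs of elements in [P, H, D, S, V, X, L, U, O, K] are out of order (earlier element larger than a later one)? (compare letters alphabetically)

21

For each element, count later entries that are smaller:
P: 5
H: 1
D: 0
S: 3
V: 4
X: 4
L: 1
U: 2
O: 1
K: 0
Sum: 5 + 1 + 0 + 3 + 4 + 4 + 1 + 2 + 1 + 0 = 21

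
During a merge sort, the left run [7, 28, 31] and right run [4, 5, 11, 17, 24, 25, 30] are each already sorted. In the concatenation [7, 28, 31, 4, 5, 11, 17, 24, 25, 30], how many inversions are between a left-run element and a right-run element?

Count, for every r in R, how many entries of L exceed r:
r = 4: 7, 28, 31 → 3
r = 5: 7, 28, 31 → 3
r = 11: 28, 31 → 2
r = 17: 28, 31 → 2
r = 24: 28, 31 → 2
r = 25: 28, 31 → 2
r = 30: 31 → 1
Cross-inversions: 3 + 3 + 2 + 2 + 2 + 2 + 1 = 15

Split inversions: 15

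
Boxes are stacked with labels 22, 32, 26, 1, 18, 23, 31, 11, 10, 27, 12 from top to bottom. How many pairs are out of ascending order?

Element-by-element contributions:
22 → 1, 18, 11, 10, 12 → 5
32 → 26, 1, 18, 23, 31, 11, 10, 27, 12 → 9
26 → 1, 18, 23, 11, 10, 12 → 6
1 → none → 0
18 → 11, 10, 12 → 3
23 → 11, 10, 12 → 3
31 → 11, 10, 27, 12 → 4
11 → 10 → 1
10 → none → 0
27 → 12 → 1
12 → none → 0
Sum: 5 + 9 + 6 + 0 + 3 + 3 + 4 + 1 + 0 + 1 + 0 = 32

32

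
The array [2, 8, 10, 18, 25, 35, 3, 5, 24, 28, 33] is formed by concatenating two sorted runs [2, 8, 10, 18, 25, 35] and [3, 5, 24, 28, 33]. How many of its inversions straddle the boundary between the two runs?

Take each right-half value and tally the left-half values above it:
r = 3: 8, 10, 18, 25, 35 → 5
r = 5: 8, 10, 18, 25, 35 → 5
r = 24: 25, 35 → 2
r = 28: 35 → 1
r = 33: 35 → 1
Cross-inversions: 5 + 5 + 2 + 1 + 1 = 14

Cross-inversions: 14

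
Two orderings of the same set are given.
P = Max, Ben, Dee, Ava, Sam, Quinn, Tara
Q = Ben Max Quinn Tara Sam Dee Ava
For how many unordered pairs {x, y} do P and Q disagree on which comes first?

9

Assign each item its position (1..7) in the first ordering, then rewrite the second ordering as that position sequence:
positions: Max→1, Ben→2, Dee→3, Ava→4, Sam→5, Quinn→6, Tara→7
second ordering as positions: [2, 1, 6, 7, 5, 3, 4]
Discordant pairs = inversions in this position sequence.
2: 1 → 1
1: 0
6: 5, 3, 4 → 3
7: 5, 3, 4 → 3
5: 3, 4 → 2
3: 0
4: 0
Total: 1 + 0 + 3 + 3 + 2 + 0 + 0 = 9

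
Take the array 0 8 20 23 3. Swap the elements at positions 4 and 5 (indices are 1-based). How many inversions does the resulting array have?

2 inversions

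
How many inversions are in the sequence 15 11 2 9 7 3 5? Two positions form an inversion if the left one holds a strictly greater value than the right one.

16 inversions

Element-by-element contributions:
15 → 11, 2, 9, 7, 3, 5 → 6
11 → 2, 9, 7, 3, 5 → 5
2 → none → 0
9 → 7, 3, 5 → 3
7 → 3, 5 → 2
3 → none → 0
5 → none → 0
Sum: 6 + 5 + 0 + 3 + 2 + 0 + 0 = 16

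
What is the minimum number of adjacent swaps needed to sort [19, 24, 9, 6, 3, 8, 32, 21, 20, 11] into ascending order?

The minimum number of adjacent swaps to sort an array equals its inversion count, since every such swap removes exactly one inversion.
Count inversions — for each element, later elements that are smaller:
19: 9, 6, 3, 8, 11 → 5
24: 9, 6, 3, 8, 21, 20, 11 → 7
9: 6, 3, 8 → 3
6: 3 → 1
3: none → 0
8: none → 0
32: 21, 20, 11 → 3
21: 20, 11 → 2
20: 11 → 1
11: none → 0
Total inversions: 5 + 7 + 3 + 1 + 0 + 0 + 3 + 2 + 1 + 0 = 22

22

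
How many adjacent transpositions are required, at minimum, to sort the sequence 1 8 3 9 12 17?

The minimum number of adjacent swaps to sort an array equals its inversion count, since every such swap removes exactly one inversion.
Count inversions — for each element, later elements that are smaller:
1: none → 0
8: 3 → 1
3: none → 0
9: none → 0
12: none → 0
17: none → 0
Total inversions: 0 + 1 + 0 + 0 + 0 + 0 = 1

1 swap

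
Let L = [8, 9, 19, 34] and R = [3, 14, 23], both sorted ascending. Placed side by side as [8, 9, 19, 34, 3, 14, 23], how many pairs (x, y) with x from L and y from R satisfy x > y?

7 split inversions

Take each right-half value and tally the left-half values above it:
r = 3: 8, 9, 19, 34 → 4
r = 14: 19, 34 → 2
r = 23: 34 → 1
Cross-inversions: 4 + 2 + 1 = 7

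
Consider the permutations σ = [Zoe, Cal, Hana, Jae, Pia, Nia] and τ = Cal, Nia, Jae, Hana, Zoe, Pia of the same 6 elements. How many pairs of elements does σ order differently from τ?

8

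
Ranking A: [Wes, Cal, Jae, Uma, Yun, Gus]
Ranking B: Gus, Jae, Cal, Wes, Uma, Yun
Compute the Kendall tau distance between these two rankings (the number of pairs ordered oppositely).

Assign each item its position (1..6) in the first ordering, then rewrite the second ordering as that position sequence:
positions: Wes→1, Cal→2, Jae→3, Uma→4, Yun→5, Gus→6
second ordering as positions: [6, 3, 2, 1, 4, 5]
Discordant pairs = inversions in this position sequence.
6: 3, 2, 1, 4, 5 → 5
3: 2, 1 → 2
2: 1 → 1
1: 0
4: 0
5: 0
Total: 5 + 2 + 1 + 0 + 0 + 0 = 8

8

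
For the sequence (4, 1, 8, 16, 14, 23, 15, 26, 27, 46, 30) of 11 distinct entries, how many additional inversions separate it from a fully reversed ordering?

50 inversions short

Maximum inversions for 11 distinct elements is C(11, 2) = 11·10/2 = 55.
Current inversions — for each element, count later smaller elements:
4: 1
1: 0
8: 0
16: 2
14: 0
23: 1
15: 0
26: 0
27: 0
46: 1
30: 0
Current total: 1 + 0 + 0 + 2 + 0 + 1 + 0 + 0 + 0 + 1 + 0 = 5
Shortfall: 55 − 5 = 50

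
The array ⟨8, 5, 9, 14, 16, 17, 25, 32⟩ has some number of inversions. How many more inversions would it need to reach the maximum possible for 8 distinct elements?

Maximum inversions for 8 distinct elements is C(8, 2) = 8·7/2 = 28.
Current inversions — for each element, count later smaller elements:
8: 1
5: 0
9: 0
14: 0
16: 0
17: 0
25: 0
32: 0
Current total: 1 + 0 + 0 + 0 + 0 + 0 + 0 + 0 = 1
Shortfall: 28 − 1 = 27

27 inversions short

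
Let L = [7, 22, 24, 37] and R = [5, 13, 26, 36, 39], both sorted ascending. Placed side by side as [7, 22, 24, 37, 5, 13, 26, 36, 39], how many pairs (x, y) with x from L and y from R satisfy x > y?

9 split inversions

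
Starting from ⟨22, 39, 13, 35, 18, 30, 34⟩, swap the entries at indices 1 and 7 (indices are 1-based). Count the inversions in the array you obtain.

Positions 1 and 7 hold 22 and 34; after swapping, the array is [34, 39, 13, 35, 18, 30, 22].
Count, for each position, how many later elements it exceeds:
34: 4
39: 5
13: 0
35: 3
18: 0
30: 1
22: 0
Sum: 4 + 5 + 0 + 3 + 0 + 1 + 0 = 13

13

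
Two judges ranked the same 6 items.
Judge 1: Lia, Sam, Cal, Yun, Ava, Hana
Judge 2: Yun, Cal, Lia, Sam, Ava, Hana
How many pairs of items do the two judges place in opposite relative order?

There are 5 discordant pairs.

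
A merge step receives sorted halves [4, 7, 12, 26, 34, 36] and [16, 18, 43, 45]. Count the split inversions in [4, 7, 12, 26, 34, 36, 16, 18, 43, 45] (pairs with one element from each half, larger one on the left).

Count, for every r in R, how many entries of L exceed r:
r = 16: 26, 34, 36 → 3
r = 18: 26, 34, 36 → 3
r = 43: none → 0
r = 45: none → 0
Cross-inversions: 3 + 3 + 0 + 0 = 6

6 cross-inversions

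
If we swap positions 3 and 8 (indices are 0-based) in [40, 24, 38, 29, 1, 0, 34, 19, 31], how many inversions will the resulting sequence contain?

Inversions: 24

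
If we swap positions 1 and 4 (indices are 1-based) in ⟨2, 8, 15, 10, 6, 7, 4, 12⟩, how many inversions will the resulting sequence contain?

Inversions: 16

Positions 1 and 4 hold 2 and 10; after swapping, the array is [10, 8, 15, 2, 6, 7, 4, 12].
Element-by-element contributions:
10 → 8, 2, 6, 7, 4 → 5
8 → 2, 6, 7, 4 → 4
15 → 2, 6, 7, 4, 12 → 5
2 → none → 0
6 → 4 → 1
7 → 4 → 1
4 → none → 0
12 → none → 0
Sum: 5 + 4 + 5 + 0 + 1 + 1 + 0 + 0 = 16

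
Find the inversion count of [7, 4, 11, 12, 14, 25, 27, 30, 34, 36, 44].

1 inversion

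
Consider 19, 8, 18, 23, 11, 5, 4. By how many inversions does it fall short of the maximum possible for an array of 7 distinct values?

5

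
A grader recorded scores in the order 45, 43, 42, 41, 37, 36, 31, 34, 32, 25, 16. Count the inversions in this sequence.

Element-by-element contributions:
45 → 43, 42, 41, 37, 36, 31, 34, 32, 25, 16 → 10
43 → 42, 41, 37, 36, 31, 34, 32, 25, 16 → 9
42 → 41, 37, 36, 31, 34, 32, 25, 16 → 8
41 → 37, 36, 31, 34, 32, 25, 16 → 7
37 → 36, 31, 34, 32, 25, 16 → 6
36 → 31, 34, 32, 25, 16 → 5
31 → 25, 16 → 2
34 → 32, 25, 16 → 3
32 → 25, 16 → 2
25 → 16 → 1
16 → none → 0
Sum: 10 + 9 + 8 + 7 + 6 + 5 + 2 + 3 + 2 + 1 + 0 = 53

53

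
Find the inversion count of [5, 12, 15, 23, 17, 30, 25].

Inversion pairs (indices are 1-based):
(4,5): 23 > 17
(6,7): 30 > 25
That's 2 pairs.

There are 2 out-of-order pairs.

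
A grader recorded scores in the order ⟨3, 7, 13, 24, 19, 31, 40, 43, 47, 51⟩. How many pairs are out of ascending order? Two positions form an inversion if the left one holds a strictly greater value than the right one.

Inversions: 1

Element-by-element contributions:
3 → none → 0
7 → none → 0
13 → none → 0
24 → 19 → 1
19 → none → 0
31 → none → 0
40 → none → 0
43 → none → 0
47 → none → 0
51 → none → 0
Sum: 0 + 0 + 0 + 1 + 0 + 0 + 0 + 0 + 0 + 0 = 1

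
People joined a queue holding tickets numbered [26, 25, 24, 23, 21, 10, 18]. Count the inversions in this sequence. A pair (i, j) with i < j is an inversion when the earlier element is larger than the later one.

Inversions: 20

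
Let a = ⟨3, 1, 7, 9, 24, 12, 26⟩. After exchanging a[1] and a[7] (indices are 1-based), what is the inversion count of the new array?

11

Positions 1 and 7 hold 3 and 26; after swapping, the array is [26, 1, 7, 9, 24, 12, 3].
For each element, count later entries that are smaller:
26 → 1, 7, 9, 24, 12, 3 → 6
1 → none → 0
7 → 3 → 1
9 → 3 → 1
24 → 12, 3 → 2
12 → 3 → 1
3 → none → 0
Sum: 6 + 0 + 1 + 1 + 2 + 1 + 0 = 11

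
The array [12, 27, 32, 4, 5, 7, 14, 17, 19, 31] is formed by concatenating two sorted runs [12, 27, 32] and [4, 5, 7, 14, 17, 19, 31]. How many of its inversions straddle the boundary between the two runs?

Take each right-half value and tally the left-half values above it:
r = 4: 12, 27, 32 → 3
r = 5: 12, 27, 32 → 3
r = 7: 12, 27, 32 → 3
r = 14: 27, 32 → 2
r = 17: 27, 32 → 2
r = 19: 27, 32 → 2
r = 31: 32 → 1
Cross-inversions: 3 + 3 + 3 + 2 + 2 + 2 + 1 = 16

16 cross-inversions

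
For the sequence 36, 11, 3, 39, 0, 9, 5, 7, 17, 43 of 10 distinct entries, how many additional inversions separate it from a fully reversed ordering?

Maximum inversions for 10 distinct elements is C(10, 2) = 10·9/2 = 45.
Current inversions — for each element, count later smaller elements:
36: 7
11: 5
3: 1
39: 5
0: 0
9: 2
5: 0
7: 0
17: 0
43: 0
Current total: 7 + 5 + 1 + 5 + 0 + 2 + 0 + 0 + 0 + 0 = 20
Shortfall: 45 − 20 = 25

25 inversions short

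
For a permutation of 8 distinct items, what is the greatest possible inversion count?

A reversed (strictly descending) arrangement makes every pair an inversion, giving C(8, 2) inversions.
C(8, 2) = 8·7/2 = 28

28 inversions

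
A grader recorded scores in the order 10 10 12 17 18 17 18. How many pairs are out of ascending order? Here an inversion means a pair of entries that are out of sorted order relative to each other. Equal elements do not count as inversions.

1

Inversion pairs (indices are 1-based):
(5,6): 18 > 17
That's 1 pair.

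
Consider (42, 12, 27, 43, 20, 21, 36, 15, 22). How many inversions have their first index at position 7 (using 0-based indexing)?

0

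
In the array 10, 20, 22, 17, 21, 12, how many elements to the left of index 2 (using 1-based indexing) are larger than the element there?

The element at index 2 is 20.
Elements before it: 10
None of them are larger than 20.

0 such elements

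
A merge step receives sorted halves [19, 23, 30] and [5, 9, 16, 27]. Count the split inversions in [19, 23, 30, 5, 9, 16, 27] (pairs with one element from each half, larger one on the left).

Take each right-half value and tally the left-half values above it:
r = 5: 19, 23, 30 → 3
r = 9: 19, 23, 30 → 3
r = 16: 19, 23, 30 → 3
r = 27: 30 → 1
Cross-inversions: 3 + 3 + 3 + 1 = 10

10 split inversions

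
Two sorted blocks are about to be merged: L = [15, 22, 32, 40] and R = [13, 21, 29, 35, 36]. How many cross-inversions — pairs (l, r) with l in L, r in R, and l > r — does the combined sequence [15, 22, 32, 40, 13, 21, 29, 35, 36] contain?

11 cross-inversions

Take each right-half value and tally the left-half values above it:
r = 13: 15, 22, 32, 40 → 4
r = 21: 22, 32, 40 → 3
r = 29: 32, 40 → 2
r = 35: 40 → 1
r = 36: 40 → 1
Cross-inversions: 4 + 3 + 2 + 1 + 1 = 11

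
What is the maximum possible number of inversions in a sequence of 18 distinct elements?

A reversed (strictly descending) arrangement makes every pair an inversion, giving C(18, 2) inversions.
C(18, 2) = 18·17/2 = 153

There are 153 inversions.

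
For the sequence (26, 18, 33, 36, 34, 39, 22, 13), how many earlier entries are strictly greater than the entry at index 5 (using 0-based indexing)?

0

The element at index 5 is 39.
Elements before it: 26, 18, 33, 36, 34
None of them are larger than 39.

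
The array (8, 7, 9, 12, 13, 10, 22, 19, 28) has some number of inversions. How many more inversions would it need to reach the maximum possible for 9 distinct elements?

32

Maximum inversions for 9 distinct elements is C(9, 2) = 9·8/2 = 36.
Current inversions — for each element, count later smaller elements:
8: 1
7: 0
9: 0
12: 1
13: 1
10: 0
22: 1
19: 0
28: 0
Current total: 1 + 0 + 0 + 1 + 1 + 0 + 1 + 0 + 0 = 4
Shortfall: 36 − 4 = 32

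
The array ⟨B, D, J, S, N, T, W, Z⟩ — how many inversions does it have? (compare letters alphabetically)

1 out-of-order pair

Sweep left to right; for each value list the smaller values that follow it:
B: 0
D: 0
J: 0
S: 1
N: 0
T: 0
W: 0
Z: 0
Sum: 0 + 0 + 0 + 1 + 0 + 0 + 0 + 0 = 1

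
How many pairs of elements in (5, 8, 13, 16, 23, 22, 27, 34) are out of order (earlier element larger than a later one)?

Sweep left to right; for each value list the smaller values that follow it:
5: 0
8: 0
13: 0
16: 0
23: 1
22: 0
27: 0
34: 0
Sum: 0 + 0 + 0 + 0 + 1 + 0 + 0 + 0 = 1

1 inversion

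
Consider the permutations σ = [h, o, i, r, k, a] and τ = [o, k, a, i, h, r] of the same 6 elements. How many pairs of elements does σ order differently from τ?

Assign each item its position (1..6) in the first ordering, then rewrite the second ordering as that position sequence:
positions: h→1, o→2, i→3, r→4, k→5, a→6
second ordering as positions: [2, 5, 6, 3, 1, 4]
Discordant pairs = inversions in this position sequence.
2: 1 → 1
5: 3, 1, 4 → 3
6: 3, 1, 4 → 3
3: 1 → 1
1: 0
4: 0
Total: 1 + 3 + 3 + 1 + 0 + 0 = 8

8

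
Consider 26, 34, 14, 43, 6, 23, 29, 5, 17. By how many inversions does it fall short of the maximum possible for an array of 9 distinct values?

13 inversions short

Maximum inversions for 9 distinct elements is C(9, 2) = 9·8/2 = 36.
Current inversions — for each element, count later smaller elements:
26: 5
34: 6
14: 2
43: 5
6: 1
23: 2
29: 2
5: 0
17: 0
Current total: 5 + 6 + 2 + 5 + 1 + 2 + 2 + 0 + 0 = 23
Shortfall: 36 − 23 = 13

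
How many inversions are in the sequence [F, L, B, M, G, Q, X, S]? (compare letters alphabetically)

Count, for each position, how many later elements it exceeds:
F → B → 1
L → B, G → 2
B → none → 0
M → G → 1
G → none → 0
Q → none → 0
X → S → 1
S → none → 0
Sum: 1 + 2 + 0 + 1 + 0 + 0 + 1 + 0 = 5

5 inversions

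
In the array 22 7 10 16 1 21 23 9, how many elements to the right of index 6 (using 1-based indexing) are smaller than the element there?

1 such element

The element at index 6 is 21.
Elements after it: 23, 9
Those smaller than 21: 9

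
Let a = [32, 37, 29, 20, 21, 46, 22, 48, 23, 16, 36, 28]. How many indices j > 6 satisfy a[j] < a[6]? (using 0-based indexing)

1

The element at index 6 is 22.
Elements after it: 48, 23, 16, 36, 28
Those smaller than 22: 16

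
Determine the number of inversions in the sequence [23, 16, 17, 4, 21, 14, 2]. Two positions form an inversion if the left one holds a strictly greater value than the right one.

For each element, count later entries that are smaller:
23 → 16, 17, 4, 21, 14, 2 → 6
16 → 4, 14, 2 → 3
17 → 4, 14, 2 → 3
4 → 2 → 1
21 → 14, 2 → 2
14 → 2 → 1
2 → none → 0
Sum: 6 + 3 + 3 + 1 + 2 + 1 + 0 = 16

16 inversions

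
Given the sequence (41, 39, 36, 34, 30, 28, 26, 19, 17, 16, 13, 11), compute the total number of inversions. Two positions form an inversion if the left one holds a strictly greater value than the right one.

Sweep left to right; for each value list the smaller values that follow it:
41 → 39, 36, 34, 30, 28, 26, 19, 17, 16, 13, 11 → 11
39 → 36, 34, 30, 28, 26, 19, 17, 16, 13, 11 → 10
36 → 34, 30, 28, 26, 19, 17, 16, 13, 11 → 9
34 → 30, 28, 26, 19, 17, 16, 13, 11 → 8
30 → 28, 26, 19, 17, 16, 13, 11 → 7
28 → 26, 19, 17, 16, 13, 11 → 6
26 → 19, 17, 16, 13, 11 → 5
19 → 17, 16, 13, 11 → 4
17 → 16, 13, 11 → 3
16 → 13, 11 → 2
13 → 11 → 1
11 → none → 0
Sum: 11 + 10 + 9 + 8 + 7 + 6 + 5 + 4 + 3 + 2 + 1 + 0 = 66

66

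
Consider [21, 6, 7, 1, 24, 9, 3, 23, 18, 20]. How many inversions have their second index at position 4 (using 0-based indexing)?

The element at index 4 is 24.
Elements before it: 21, 6, 7, 1
None of them are larger than 24.

0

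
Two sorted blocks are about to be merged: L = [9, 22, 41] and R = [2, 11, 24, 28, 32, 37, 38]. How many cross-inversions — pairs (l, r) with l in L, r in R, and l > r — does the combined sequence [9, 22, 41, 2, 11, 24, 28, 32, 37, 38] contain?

Take each right-half value and tally the left-half values above it:
r = 2: 9, 22, 41 → 3
r = 11: 22, 41 → 2
r = 24: 41 → 1
r = 28: 41 → 1
r = 32: 41 → 1
r = 37: 41 → 1
r = 38: 41 → 1
Cross-inversions: 3 + 2 + 1 + 1 + 1 + 1 + 1 = 10

10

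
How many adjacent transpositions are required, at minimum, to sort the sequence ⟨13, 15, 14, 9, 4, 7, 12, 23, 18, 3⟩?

The minimum number of adjacent swaps to sort an array equals its inversion count, since every such swap removes exactly one inversion.
Count inversions — for each element, later elements that are smaller:
13: 9, 4, 7, 12, 3 → 5
15: 14, 9, 4, 7, 12, 3 → 6
14: 9, 4, 7, 12, 3 → 5
9: 4, 7, 3 → 3
4: 3 → 1
7: 3 → 1
12: 3 → 1
23: 18, 3 → 2
18: 3 → 1
3: none → 0
Total inversions: 5 + 6 + 5 + 3 + 1 + 1 + 1 + 2 + 1 + 0 = 25

25 adjacent swaps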